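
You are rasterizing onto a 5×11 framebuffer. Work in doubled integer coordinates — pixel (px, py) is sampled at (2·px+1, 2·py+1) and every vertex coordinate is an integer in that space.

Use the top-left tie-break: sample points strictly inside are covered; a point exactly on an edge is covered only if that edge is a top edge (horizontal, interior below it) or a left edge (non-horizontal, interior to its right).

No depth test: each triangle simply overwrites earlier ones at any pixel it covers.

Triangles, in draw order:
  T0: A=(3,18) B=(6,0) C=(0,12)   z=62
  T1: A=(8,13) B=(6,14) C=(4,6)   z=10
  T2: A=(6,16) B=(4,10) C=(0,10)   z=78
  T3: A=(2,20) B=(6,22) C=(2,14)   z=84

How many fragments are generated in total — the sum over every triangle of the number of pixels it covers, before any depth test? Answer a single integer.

T0:
  2·area = 72  (B↔C swapped to make it positive)
  edge (3, 18)→(0, 12): d=(-3,-6) top-left  bias=+0
  edge (0, 12)→(6, 0): d=(6,-12) top-left  bias=+0
  edge (6, 0)→(3, 18): d=(-3,18) right/bottom  bias=-1
    (2,1)@(5, 3): e=[57,6,9] → #
    (3,1)@(7, 3): e=[69,30,-27] → ·
    (2,2)@(5, 5): e=[51,18,3] → #
    (3,2)@(7, 5): e=[63,42,-33] → ·
    (1,3)@(3, 7): e=[33,6,33] → #
    (2,3)@(5, 7): e=[45,30,-3] → ·
    (1,4)@(3, 9): e=[27,18,27] → #
    (2,4)@(5, 9): e=[39,42,-9] → ·
    (0,5)@(1, 11): e=[9,6,57] → #
    (2,5)@(5, 11): e=[33,54,-15] → ·
    (0,6)@(1, 13): e=[3,18,51] → #
    (2,6)@(5, 13): e=[27,66,-21] → ·
  covered (10 px):
    · · · · ·
    · · # · ·
    · · # · ·
    · # · · ·
    · # · · ·
    # # · · ·
    # # · · ·
    · # · · ·
    · # · · ·
    · · · · ·
    · · · · ·
T1:
  2·area = 18
  edge (8, 13)→(6, 14): d=(-2,1) right/bottom  bias=-1
  edge (6, 14)→(4, 6): d=(-2,-8) top-left  bias=+0
  edge (4, 6)→(8, 13): d=(4,7) right/bottom  bias=-1
    (2,4)@(5, 9): e=[11,2,5] → #
    (3,4)@(7, 9): e=[9,18,-9] → ·
    (2,5)@(5, 11): e=[7,-2,13] → ·
    (3,6)@(7, 13): e=[1,10,7] → #
    (4,6)@(9, 13): e=[-1,26,-7] → ·
    (3,7)@(7, 15): e=[-3,6,15] → ·
  covered (2 px):
    · · · · ·
    · · · · ·
    · · · · ·
    · · · · ·
    · · # · ·
    · · · · ·
    · · · # ·
    · · · · ·
    · · · · ·
    · · · · ·
    · · · · ·
T2:
  2·area = 24  (B↔C swapped to make it positive)
  edge (6, 16)→(0, 10): d=(-6,-6) top-left  bias=+0
  edge (0, 10)→(4, 10): d=(4,0) top-left  bias=+0
  edge (4, 10)→(6, 16): d=(2,6) right/bottom  bias=-1
    (0,0)@(1, 1): e=[60,-36,0] → ·  [on edge]
    (1,3)@(3, 7): e=[36,-12,0] → ·  [on edge]
    (0,5)@(1, 11): e=[0,4,20] → #  [on edge]
    (1,5)@(3, 11): e=[12,4,8] → #
    (2,5)@(5, 11): e=[24,4,-4] → ·
    (0,6)@(1, 13): e=[-12,12,24] → ·
    (1,6)@(3, 13): e=[0,12,12] → #  [on edge]
    (2,6)@(5, 13): e=[12,12,0] → ·  [on edge]
    (1,7)@(3, 15): e=[-12,20,16] → ·
    (2,7)@(5, 15): e=[0,20,4] → #  [on edge]
    (3,7)@(7, 15): e=[12,20,-8] → ·
    (2,8)@(5, 17): e=[-12,28,8] → ·
    (3,8)@(7, 17): e=[0,28,-4] → ·  [on edge]
    (3,9)@(7, 19): e=[-12,36,0] → ·  [on edge]
    (4,9)@(9, 19): e=[0,36,-12] → ·  [on edge]
  covered (4 px):
    · · · · ·
    · · · · ·
    · · · · ·
    · · · · ·
    · · · · ·
    # # · · ·
    · # · · ·
    · · # · ·
    · · · · ·
    · · · · ·
    · · · · ·
T3:
  2·area = 24  (B↔C swapped to make it positive)
  edge (2, 20)→(2, 14): d=(0,-6) top-left  bias=+0
  edge (2, 14)→(6, 22): d=(4,8) right/bottom  bias=-1
  edge (6, 22)→(2, 20): d=(-4,-2) top-left  bias=+0
    (1,8)@(3, 17): e=[6,4,14] → #
    (2,8)@(5, 17): e=[18,-12,18] → ·
    (1,9)@(3, 19): e=[6,12,6] → #
    (2,9)@(5, 19): e=[18,-4,10] → ·
    (1,10)@(3, 21): e=[6,20,-2] → ·
    (2,10)@(5, 21): e=[18,4,2] → #
    (3,10)@(7, 21): e=[30,-12,6] → ·
  covered (3 px):
    · · · · ·
    · · · · ·
    · · · · ·
    · · · · ·
    · · · · ·
    · · · · ·
    · · · · ·
    · · · · ·
    · # · · ·
    · # · · ·
    · · # · ·

Result: 19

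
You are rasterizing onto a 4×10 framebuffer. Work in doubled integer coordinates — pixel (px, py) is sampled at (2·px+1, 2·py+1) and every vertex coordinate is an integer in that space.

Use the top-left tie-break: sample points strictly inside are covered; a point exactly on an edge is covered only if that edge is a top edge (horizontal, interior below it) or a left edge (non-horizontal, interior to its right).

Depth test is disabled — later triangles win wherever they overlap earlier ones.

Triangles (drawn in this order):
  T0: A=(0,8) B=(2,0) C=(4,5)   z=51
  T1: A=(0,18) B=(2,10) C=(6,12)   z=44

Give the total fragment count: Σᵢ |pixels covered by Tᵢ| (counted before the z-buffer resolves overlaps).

T0:
  2·area = 26
  edge (0, 8)→(2, 0): d=(2,-8) top-left  bias=+0
  edge (2, 0)→(4, 5): d=(2,5) right/bottom  bias=-1
  edge (4, 5)→(0, 8): d=(-4,3) right/bottom  bias=-1
    (1,1)@(3, 3): e=[14,1,11] → X
    (2,1)@(5, 3): e=[30,-9,5] → .
    (0,2)@(1, 5): e=[2,15,9] → X
    (2,2)@(5, 5): e=[34,-5,-3] → .
    (0,3)@(1, 7): e=[6,19,1] → X
    (1,3)@(3, 7): e=[22,9,-5] → .
    (0,4)@(1, 9): e=[10,23,-7] → .
  covered (4 px):
    . . . .
    . X . .
    X X . .
    X . . .
    . . . .
    . . . .
    . . . .
    . . . .
    . . . .
    . . . .
T1:
  2·area = 36
  edge (0, 18)→(2, 10): d=(2,-8) top-left  bias=+0
  edge (2, 10)→(6, 12): d=(4,2) right/bottom  bias=-1
  edge (6, 12)→(0, 18): d=(-6,6) right/bottom  bias=-1
    (1,5)@(3, 11): e=[10,2,24] → X
    (2,5)@(5, 11): e=[26,-2,12] → .
    (3,5)@(7, 11): e=[42,-6,0] → .  [on edge]
    (1,6)@(3, 13): e=[14,10,12] → X
    (2,6)@(5, 13): e=[30,6,0] → .  [on edge]
    (0,7)@(1, 15): e=[2,22,12] → X
    (1,7)@(3, 15): e=[18,18,0] → .  [on edge]
    (0,8)@(1, 17): e=[6,30,0] → .  [on edge]
  covered (3 px):
    . . . .
    . . . .
    . . . .
    . . . .
    . . . .
    . X . .
    . X . .
    X . . .
    . . . .
    . . . .

Final: 7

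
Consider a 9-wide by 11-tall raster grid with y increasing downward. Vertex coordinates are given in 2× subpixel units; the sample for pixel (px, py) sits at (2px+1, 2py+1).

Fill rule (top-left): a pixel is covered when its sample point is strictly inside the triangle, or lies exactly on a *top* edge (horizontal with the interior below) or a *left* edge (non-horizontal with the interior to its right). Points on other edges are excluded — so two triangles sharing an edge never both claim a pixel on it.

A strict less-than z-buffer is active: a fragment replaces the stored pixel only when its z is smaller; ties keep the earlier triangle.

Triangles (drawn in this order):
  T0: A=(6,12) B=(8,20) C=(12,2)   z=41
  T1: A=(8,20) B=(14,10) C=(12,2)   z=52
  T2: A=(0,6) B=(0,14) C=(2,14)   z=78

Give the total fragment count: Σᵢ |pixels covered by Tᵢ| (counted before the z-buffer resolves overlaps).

T0:
  2·area = 68  (B↔C swapped to make it positive)
  edge (6, 12)→(12, 2): d=(6,-10) top-left  bias=+0
  edge (12, 2)→(8, 20): d=(-4,18) right/bottom  bias=-1
  edge (8, 20)→(6, 12): d=(-2,-8) top-left  bias=+0
    (5,2)@(11, 5): e=[8,6,54] → #
    (6,2)@(13, 5): e=[28,-30,70] → ·
    (4,3)@(9, 7): e=[0,34,34] → #  [on edge]
    (5,3)@(11, 7): e=[20,-2,50] → ·
    (4,4)@(9, 9): e=[12,26,30] → #
    (5,4)@(11, 9): e=[32,-10,46] → ·
    (3,5)@(7, 11): e=[4,54,10] → #
    (5,5)@(11, 11): e=[44,-18,42] → ·
    (3,6)@(7, 13): e=[16,46,6] → #
    (5,6)@(11, 13): e=[56,-26,38] → ·
    (3,7)@(7, 15): e=[28,38,2] → #
    (5,7)@(11, 15): e=[68,-34,34] → ·
    (1,8)@(3, 17): e=[0,102,-34] → ·  [on edge]
  covered (9 px):
    · · · · · · · · ·
    · · · · · · · · ·
    · · · · · # · · ·
    · · · · # · · · ·
    · · · · # · · · ·
    · · · # # · · · ·
    · · · # # · · · ·
    · · · # # · · · ·
    · · · · · · · · ·
    · · · · · · · · ·
    · · · · · · · · ·
T1:
  2·area = 68  (B↔C swapped to make it positive)
  edge (8, 20)→(12, 2): d=(4,-18) top-left  bias=+0
  edge (12, 2)→(14, 10): d=(2,8) right/bottom  bias=-1
  edge (14, 10)→(8, 20): d=(-6,10) right/bottom  bias=-1
    (8,2)@(17, 5): e=[102,-34,0] → ·  [on edge]
    (5,3)@(11, 7): e=[2,18,48] → #
    (6,3)@(13, 7): e=[38,2,28] → #
    (7,3)@(15, 7): e=[74,-14,8] → ·
    (5,4)@(11, 9): e=[10,22,36] → #
    (7,4)@(15, 9): e=[82,-10,-4] → ·
    (5,5)@(11, 11): e=[18,26,24] → #
    (7,5)@(15, 11): e=[90,-6,-16] → ·
    (5,6)@(11, 13): e=[26,30,12] → #
    (6,6)@(13, 13): e=[62,14,-8] → ·
    (5,7)@(11, 15): e=[34,34,0] → ·  [on edge]
    (4,8)@(9, 17): e=[6,54,8] → #
  covered (8 px):
    · · · · · · · · ·
    · · · · · · · · ·
    · · · · · · · · ·
    · · · · · # # · ·
    · · · · · # # · ·
    · · · · · # # · ·
    · · · · · # · · ·
    · · · · · · · · ·
    · · · · # · · · ·
    · · · · · · · · ·
    · · · · · · · · ·
T2:
  2·area = 16  (B↔C swapped to make it positive)
  edge (0, 6)→(2, 14): d=(2,8) right/bottom  bias=-1
  edge (2, 14)→(0, 14): d=(-2,0) right/bottom  bias=-1
  edge (0, 14)→(0, 6): d=(0,-8) top-left  bias=+0
    (0,5)@(1, 11): e=[2,6,8] → #
    (1,5)@(3, 11): e=[-14,6,24] → ·
    (0,6)@(1, 13): e=[6,2,8] → #
    (1,6)@(3, 13): e=[-10,2,24] → ·
    (0,7)@(1, 15): e=[10,-2,8] → ·
  covered (2 px):
    · · · · · · · · ·
    · · · · · · · · ·
    · · · · · · · · ·
    · · · · · · · · ·
    · · · · · · · · ·
    # · · · · · · · ·
    # · · · · · · · ·
    · · · · · · · · ·
    · · · · · · · · ·
    · · · · · · · · ·
    · · · · · · · · ·

Result: 19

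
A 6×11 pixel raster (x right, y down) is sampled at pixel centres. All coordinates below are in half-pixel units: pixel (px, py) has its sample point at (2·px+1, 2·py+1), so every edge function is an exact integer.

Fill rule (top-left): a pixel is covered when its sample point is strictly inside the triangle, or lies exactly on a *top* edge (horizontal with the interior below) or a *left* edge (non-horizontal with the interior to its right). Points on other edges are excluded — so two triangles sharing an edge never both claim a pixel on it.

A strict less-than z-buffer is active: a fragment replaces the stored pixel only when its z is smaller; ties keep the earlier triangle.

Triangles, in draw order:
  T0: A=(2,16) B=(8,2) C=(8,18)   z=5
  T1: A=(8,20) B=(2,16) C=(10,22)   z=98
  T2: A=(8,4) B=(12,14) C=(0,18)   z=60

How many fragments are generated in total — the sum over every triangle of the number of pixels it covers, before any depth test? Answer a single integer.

T0:
  2·area = 96
  edge (2, 16)→(8, 2): d=(6,-14) top-left  bias=+0
  edge (8, 2)→(8, 18): d=(0,16) right/bottom  bias=-1
  edge (8, 18)→(2, 16): d=(-6,-2) top-left  bias=+0
    (3,2)@(7, 5): e=[4,16,76] → #
    (4,2)@(9, 5): e=[32,-16,80] → ·
    (3,3)@(7, 7): e=[16,16,64] → #
    (4,3)@(9, 7): e=[44,-16,68] → ·
    (2,4)@(5, 9): e=[0,48,48] → #  [on edge]
    (4,4)@(9, 9): e=[56,-16,56] → ·
    (2,5)@(5, 11): e=[12,48,36] → #
    (4,5)@(9, 11): e=[68,-16,44] → ·
    (2,6)@(5, 13): e=[24,48,24] → #
    (4,6)@(9, 13): e=[80,-16,32] → ·
    (1,7)@(3, 15): e=[8,80,8] → #
    (4,7)@(9, 15): e=[92,-16,20] → ·
    (2,8)@(5, 17): e=[48,48,0] → #  [on edge]
    (5,9)@(11, 19): e=[144,-48,0] → ·  [on edge]
  covered (13 px):
    · · · · · ·
    · · · · · ·
    · · · # · ·
    · · · # · ·
    · · # # · ·
    · · # # · ·
    · · # # · ·
    · # # # · ·
    · · # # · ·
    · · · · · ·
    · · · · · ·
T1:
  2·area = 4  (B↔C swapped to make it positive)
  edge (8, 20)→(10, 22): d=(2,2) right/bottom  bias=-1
  edge (10, 22)→(2, 16): d=(-8,-6) top-left  bias=+0
  edge (2, 16)→(8, 20): d=(6,4) right/bottom  bias=-1
    (0,6)@(1, 13): e=[0,18,-14] → ·  [on edge]
    (1,7)@(3, 15): e=[0,14,-10] → ·  [on edge]
    (2,8)@(5, 17): e=[0,10,-6] → ·  [on edge]
    (3,9)@(7, 19): e=[0,6,-2] → ·  [on edge]
    (4,10)@(9, 21): e=[0,2,2] → ·  [on edge]
  covered (0 px):
    · · · · · ·
    · · · · · ·
    · · · · · ·
    · · · · · ·
    · · · · · ·
    · · · · · ·
    · · · · · ·
    · · · · · ·
    · · · · · ·
    · · · · · ·
    · · · · · ·
T2:
  2·area = 136
  edge (8, 4)→(12, 14): d=(4,10) right/bottom  bias=-1
  edge (12, 14)→(0, 18): d=(-12,4) right/bottom  bias=-1
  edge (0, 18)→(8, 4): d=(8,-14) top-left  bias=+0
    (3,3)@(7, 7): e=[22,104,10] → #
    (4,3)@(9, 7): e=[2,96,38] → #
    (5,3)@(11, 7): e=[-18,88,66] → ·
    (3,4)@(7, 9): e=[30,80,26] → #
    (5,4)@(11, 9): e=[-10,64,82] → ·
    (2,5)@(5, 11): e=[58,64,14] → #
    (5,5)@(11, 11): e=[-2,40,98] → ·
    (1,6)@(3, 13): e=[86,48,2] → #
    (5,6)@(11, 13): e=[6,16,114] → #
    (1,7)@(3, 15): e=[94,24,18] → #
    (4,7)@(9, 15): e=[34,0,102] → ·  [on edge]
    (5,7)@(11, 15): e=[14,-8,130] → ·
    (1,8)@(3, 17): e=[102,0,34] → ·  [on edge]
  covered (16 px):
    · · · · · ·
    · · · · · ·
    · · · · · ·
    · · · # # ·
    · · · # # ·
    · · # # # ·
    · # # # # #
    · # # # · ·
    # · · · · ·
    · · · · · ·
    · · · · · ·

Answer: 29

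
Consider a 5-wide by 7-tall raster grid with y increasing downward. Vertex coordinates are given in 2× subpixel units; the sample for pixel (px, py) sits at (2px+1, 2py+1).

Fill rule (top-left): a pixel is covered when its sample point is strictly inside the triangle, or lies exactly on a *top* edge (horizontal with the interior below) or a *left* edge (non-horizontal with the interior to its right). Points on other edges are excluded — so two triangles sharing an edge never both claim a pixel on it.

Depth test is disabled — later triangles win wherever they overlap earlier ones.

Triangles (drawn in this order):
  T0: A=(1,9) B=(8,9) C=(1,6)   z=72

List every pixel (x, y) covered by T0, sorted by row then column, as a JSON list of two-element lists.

T0:
  2·area = 21  (B↔C swapped to make it positive)
  edge (1, 9)→(1, 6): d=(0,-3) top-left  bias=+0
  edge (1, 6)→(8, 9): d=(7,3) right/bottom  bias=-1
  edge (8, 9)→(1, 9): d=(-7,0) right/bottom  bias=-1
    (0,0)@(1, 1): e=[0,-35,56] → ·  [on edge]
    (0,1)@(1, 3): e=[0,-21,42] → ·  [on edge]
    (0,2)@(1, 5): e=[0,-7,28] → ·  [on edge]
    (0,3)@(1, 7): e=[0,7,14] → █  [on edge]
    (1,3)@(3, 7): e=[6,1,14] → █
    (2,3)@(5, 7): e=[12,-5,14] → ·
    (0,4)@(1, 9): e=[0,21,0] → ·  [on edge]
    (1,4)@(3, 9): e=[6,15,0] → ·  [on edge]
    (2,4)@(5, 9): e=[12,9,0] → ·  [on edge]
    (3,4)@(7, 9): e=[18,3,0] → ·  [on edge]
    (4,4)@(9, 9): e=[24,-3,0] → ·  [on edge]
    (0,5)@(1, 11): e=[0,35,-14] → ·  [on edge]
    (0,6)@(1, 13): e=[0,49,-28] → ·  [on edge]
  covered (2 px):
    · · · · ·
    · · · · ·
    · · · · ·
    █ █ · · ·
    · · · · ·
    · · · · ·
    · · · · ·

Final: [[0,3],[1,3]]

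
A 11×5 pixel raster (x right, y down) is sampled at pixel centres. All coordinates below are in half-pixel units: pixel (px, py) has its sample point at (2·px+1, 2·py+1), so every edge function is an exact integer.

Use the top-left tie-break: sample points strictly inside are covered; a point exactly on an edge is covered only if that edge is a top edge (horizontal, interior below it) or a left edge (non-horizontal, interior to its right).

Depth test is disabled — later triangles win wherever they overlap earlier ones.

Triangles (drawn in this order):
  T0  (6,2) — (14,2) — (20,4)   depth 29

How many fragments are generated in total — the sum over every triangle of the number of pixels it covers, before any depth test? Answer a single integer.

T0:
  2·area = 16
  edge (6, 2)→(14, 2): d=(8,0) top-left  bias=+0
  edge (14, 2)→(20, 4): d=(6,2) right/bottom  bias=-1
  edge (20, 4)→(6, 2): d=(-14,-2) top-left  bias=+0
    (5,0)@(11, 1): e=[-8,0,24] → .  [on edge]
    (6,1)@(13, 3): e=[8,8,0] → X  [on edge]
    (7,1)@(15, 3): e=[8,4,4] → X
    (8,1)@(17, 3): e=[8,0,8] → .  [on edge]
    (6,2)@(13, 5): e=[24,20,-28] → .
    (7,2)@(15, 5): e=[24,16,-24] → .
  covered (2 px):
    . . . . . . . . . . .
    . . . . . . X X . . .
    . . . . . . . . . . .
    . . . . . . . . . . .
    . . . . . . . . . . .

Final: 2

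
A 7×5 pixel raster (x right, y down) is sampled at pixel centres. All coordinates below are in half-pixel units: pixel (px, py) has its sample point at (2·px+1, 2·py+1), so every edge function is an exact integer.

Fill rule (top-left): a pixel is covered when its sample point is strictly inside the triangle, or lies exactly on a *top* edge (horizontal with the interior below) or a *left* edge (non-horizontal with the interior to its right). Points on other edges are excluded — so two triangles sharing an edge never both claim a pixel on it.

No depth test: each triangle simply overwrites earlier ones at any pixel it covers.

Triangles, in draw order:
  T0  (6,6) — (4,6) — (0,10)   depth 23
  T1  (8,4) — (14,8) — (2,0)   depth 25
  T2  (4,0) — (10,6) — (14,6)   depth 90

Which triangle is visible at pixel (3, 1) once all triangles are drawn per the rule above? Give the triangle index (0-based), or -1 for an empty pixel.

T0:
  2·area = 8  (B↔C swapped to make it positive)
  edge (6, 6)→(0, 10): d=(-6,4) right/bottom  bias=-1
  edge (0, 10)→(4, 6): d=(4,-4) top-left  bias=+0
  edge (4, 6)→(6, 6): d=(2,0) top-left  bias=+0
    (4,0)@(9, 1): e=[18,0,-10] → .  [on edge]
    (3,1)@(7, 3): e=[14,0,-6] → .  [on edge]
    (2,2)@(5, 5): e=[10,0,-2] → .  [on edge]
    (1,3)@(3, 7): e=[6,0,2] → X  [on edge]
    (2,3)@(5, 7): e=[-2,8,2] → .
    (0,4)@(1, 9): e=[2,0,6] → X  [on edge]
    (1,4)@(3, 9): e=[-6,8,6] → .
  covered (2 px):
    . . . . . . .
    . . . . . . .
    . . . . . . .
    . X . . . . .
    X . . . . . .
T1:
  degenerate (2·area = 0) — covers nothing
T2:
  2·area = 24  (B↔C swapped to make it positive)
  edge (4, 0)→(14, 6): d=(10,6) right/bottom  bias=-1
  edge (14, 6)→(10, 6): d=(-4,0) right/bottom  bias=-1
  edge (10, 6)→(4, 0): d=(-6,-6) top-left  bias=+0
    (2,0)@(5, 1): e=[4,20,0] → X  [on edge]
    (3,0)@(7, 1): e=[-8,20,12] → .
    (2,1)@(5, 3): e=[24,12,-12] → .
    (3,1)@(7, 3): e=[12,12,0] → X  [on edge]
    (4,1)@(9, 3): e=[0,12,12] → .  [on edge]
    (3,2)@(7, 5): e=[32,4,-12] → .
    (4,2)@(9, 5): e=[20,4,0] → X  [on edge]
    (5,2)@(11, 5): e=[8,4,12] → X
    (6,2)@(13, 5): e=[-4,4,24] → .
    (4,3)@(9, 7): e=[40,-4,-12] → .
    (5,3)@(11, 7): e=[28,-4,0] → .  [on edge]
    (6,4)@(13, 9): e=[36,-12,0] → .  [on edge]
  covered (4 px):
    . . X . . . .
    . . . X . . .
    . . . . X X .
    . . . . . . .
    . . . . . . .

Z-buffer (winner per pixel, '.' = empty):
  . . 2 . . . .
  . . . 2 . . .
  . . . . 2 2 .
  . 0 . . . . .
  0 . . . . . .

Answer: 2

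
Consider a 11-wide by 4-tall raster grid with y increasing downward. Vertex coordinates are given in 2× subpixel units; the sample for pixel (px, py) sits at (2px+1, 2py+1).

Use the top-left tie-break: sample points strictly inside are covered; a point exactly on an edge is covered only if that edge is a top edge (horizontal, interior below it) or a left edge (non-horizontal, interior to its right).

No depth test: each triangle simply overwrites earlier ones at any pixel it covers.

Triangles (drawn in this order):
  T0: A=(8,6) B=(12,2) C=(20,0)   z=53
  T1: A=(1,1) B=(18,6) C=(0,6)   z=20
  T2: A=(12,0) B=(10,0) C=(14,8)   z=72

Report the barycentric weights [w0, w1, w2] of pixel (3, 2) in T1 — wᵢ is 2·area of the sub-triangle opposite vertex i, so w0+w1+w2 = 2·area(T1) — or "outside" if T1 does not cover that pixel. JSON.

T0:
  2·area = 24
  edge (8, 6)→(12, 2): d=(4,-4) top-left  bias=+0
  edge (12, 2)→(20, 0): d=(8,-2) top-left  bias=+0
  edge (20, 0)→(8, 6): d=(-12,6) right/bottom  bias=-1
    (6,0)@(13, 1): e=[0,-6,30] → ·  [on edge]
    (8,0)@(17, 1): e=[16,2,6] → █
    (9,0)@(19, 1): e=[24,6,-6] → ·
    (5,1)@(11, 3): e=[0,6,18] → █  [on edge]
    (6,1)@(13, 3): e=[8,10,6] → █
    (7,1)@(15, 3): e=[16,14,-6] → ·
    (8,1)@(17, 3): e=[24,18,-18] → ·
    (4,2)@(9, 5): e=[0,18,6] → █  [on edge]
    (5,2)@(11, 5): e=[8,22,-6] → ·
    (6,2)@(13, 5): e=[16,26,-18] → ·
    (3,3)@(7, 7): e=[0,30,-6] → ·  [on edge]
    (4,3)@(9, 7): e=[8,34,-18] → ·
  covered (4 px):
    · · · · · · · · █ · ·
    · · · · · █ █ · · · ·
    · · · · █ · · · · · ·
    · · · · · · · · · · ·
T1:
  2·area = 90
  edge (1, 1)→(18, 6): d=(17,5) right/bottom  bias=-1
  edge (18, 6)→(0, 6): d=(-18,0) right/bottom  bias=-1
  edge (0, 6)→(1, 1): d=(1,-5) top-left  bias=+0
    (0,0)@(1, 1): e=[0,90,0] → ·  [on edge]
    (0,1)@(1, 3): e=[34,54,2] → █
    (1,1)@(3, 3): e=[24,54,12] → █
    (2,1)@(5, 3): e=[14,54,22] → █
    (3,1)@(7, 3): e=[4,54,32] → █
    (4,1)@(9, 3): e=[-6,54,42] → ·
    (0,2)@(1, 5): e=[68,18,4] → █
    (4,2)@(9, 5): e=[28,18,44] → █
    (5,2)@(11, 5): e=[18,18,54] → █
    (6,2)@(13, 5): e=[8,18,64] → █
    (7,2)@(15, 5): e=[-2,18,74] → ·
    (0,3)@(1, 7): e=[102,-18,6] → ·
  covered (11 px):
    · · · · · · · · · · ·
    █ █ █ █ · · · · · · ·
    █ █ █ █ █ █ █ · · · ·
    · · · · · · · · · · ·
T2:
  2·area = 16  (B↔C swapped to make it positive)
  edge (12, 0)→(14, 8): d=(2,8) right/bottom  bias=-1
  edge (14, 8)→(10, 0): d=(-4,-8) top-left  bias=+0
  edge (10, 0)→(12, 0): d=(2,0) top-left  bias=+0
    (5,0)@(11, 1): e=[10,4,2] → █
    (6,0)@(13, 1): e=[-6,20,2] → ·
    (5,1)@(11, 3): e=[14,-4,6] → ·
    (6,2)@(13, 5): e=[2,4,10] → █
    (7,2)@(15, 5): e=[-14,20,10] → ·
    (6,3)@(13, 7): e=[6,-4,14] → ·
  covered (2 px):
    · · · · · █ · · · · ·
    · · · · · · · · · · ·
    · · · · · · █ · · · ·
    · · · · · · · · · · ·

Result: [18,34,38]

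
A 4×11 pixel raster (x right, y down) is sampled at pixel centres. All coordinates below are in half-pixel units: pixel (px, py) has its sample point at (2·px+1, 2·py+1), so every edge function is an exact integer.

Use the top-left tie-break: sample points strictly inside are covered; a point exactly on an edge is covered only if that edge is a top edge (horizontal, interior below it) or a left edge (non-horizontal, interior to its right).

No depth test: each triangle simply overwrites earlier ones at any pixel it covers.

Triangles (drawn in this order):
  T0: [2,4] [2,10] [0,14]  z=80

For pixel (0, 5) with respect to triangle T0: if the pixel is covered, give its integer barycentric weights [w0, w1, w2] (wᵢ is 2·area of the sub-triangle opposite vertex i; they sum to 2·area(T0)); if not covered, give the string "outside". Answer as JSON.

T0:
  2·area = 12
  edge (2, 4)→(2, 10): d=(0,6) right/bottom  bias=-1
  edge (2, 10)→(0, 14): d=(-2,4) right/bottom  bias=-1
  edge (0, 14)→(2, 4): d=(2,-10) top-left  bias=+0
    (0,4)@(1, 9): e=[6,6,0] → █  [on edge]
    (1,4)@(3, 9): e=[-6,-2,20] → ·
    (0,5)@(1, 11): e=[6,2,4] → █
    (1,5)@(3, 11): e=[-6,-6,24] → ·
    (0,6)@(1, 13): e=[6,-2,8] → ·
  covered (2 px):
    · · · ·
    · · · ·
    · · · ·
    · · · ·
    █ · · ·
    █ · · ·
    · · · ·
    · · · ·
    · · · ·
    · · · ·
    · · · ·

Answer: [2,4,6]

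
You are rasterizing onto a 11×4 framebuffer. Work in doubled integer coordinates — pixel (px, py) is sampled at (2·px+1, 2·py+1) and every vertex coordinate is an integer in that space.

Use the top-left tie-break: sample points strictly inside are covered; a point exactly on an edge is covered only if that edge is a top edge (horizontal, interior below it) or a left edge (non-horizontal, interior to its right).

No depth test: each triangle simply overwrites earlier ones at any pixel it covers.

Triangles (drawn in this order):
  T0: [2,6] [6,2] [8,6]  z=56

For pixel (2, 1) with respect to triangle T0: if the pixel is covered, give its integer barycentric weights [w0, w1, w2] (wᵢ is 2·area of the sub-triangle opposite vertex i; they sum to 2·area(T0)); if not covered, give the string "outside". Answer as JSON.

T0:
  2·area = 24
  edge (2, 6)→(6, 2): d=(4,-4) top-left  bias=+0
  edge (6, 2)→(8, 6): d=(2,4) right/bottom  bias=-1
  edge (8, 6)→(2, 6): d=(-6,0) right/bottom  bias=-1
    (3,0)@(7, 1): e=[0,-6,30] → .  [on edge]
    (2,1)@(5, 3): e=[0,6,18] → X  [on edge]
    (3,1)@(7, 3): e=[8,-2,18] → .
    (1,2)@(3, 5): e=[0,18,6] → X  [on edge]
    (3,2)@(7, 5): e=[16,2,6] → X
    (4,2)@(9, 5): e=[24,-6,6] → .
    (0,3)@(1, 7): e=[0,30,-6] → .  [on edge]
    (1,3)@(3, 7): e=[8,22,-6] → .
    (2,3)@(5, 7): e=[16,14,-6] → .
    (3,3)@(7, 7): e=[24,6,-6] → .
  covered (4 px):
    . . . . . . . . . . .
    . . X . . . . . . . .
    . X X X . . . . . . .
    . . . . . . . . . . .

Result: [6,18,0]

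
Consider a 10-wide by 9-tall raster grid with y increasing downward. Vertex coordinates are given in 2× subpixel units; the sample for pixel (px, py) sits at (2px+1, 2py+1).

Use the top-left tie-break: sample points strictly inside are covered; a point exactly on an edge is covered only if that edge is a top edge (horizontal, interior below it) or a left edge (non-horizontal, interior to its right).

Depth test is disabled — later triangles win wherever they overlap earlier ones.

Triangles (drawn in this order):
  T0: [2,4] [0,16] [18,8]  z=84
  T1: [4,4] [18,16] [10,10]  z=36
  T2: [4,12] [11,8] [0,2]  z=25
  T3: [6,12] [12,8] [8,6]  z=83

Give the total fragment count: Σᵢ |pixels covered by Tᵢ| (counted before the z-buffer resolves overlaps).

T0:
  2·area = 200  (B↔C swapped to make it positive)
  edge (2, 4)→(18, 8): d=(16,4) right/bottom  bias=-1
  edge (18, 8)→(0, 16): d=(-18,8) right/bottom  bias=-1
  edge (0, 16)→(2, 4): d=(2,-12) top-left  bias=+0
    (1,2)@(3, 5): e=[12,174,14] → █
    (2,2)@(5, 5): e=[4,158,38] → █
    (3,2)@(7, 5): e=[-4,142,62] → ·
    (1,3)@(3, 7): e=[44,138,18] → █
    (3,3)@(7, 7): e=[28,106,66] → █
    (4,3)@(9, 7): e=[20,90,90] → █
    (5,3)@(11, 7): e=[12,74,114] → █
    (6,3)@(13, 7): e=[4,58,138] → █
    (7,3)@(15, 7): e=[-4,42,162] → ·
    (1,4)@(3, 9): e=[76,102,22] → █
    (7,4)@(15, 9): e=[28,6,166] → █
    (8,4)@(17, 9): e=[20,-10,190] → ·
  covered (25 px):
    · · · · · · · · · ·
    · · · · · · · · · ·
    · █ █ · · · · · · ·
    · █ █ █ █ █ █ · · ·
    · █ █ █ █ █ █ █ · ·
    █ █ █ █ █ █ · · · ·
    █ █ █ · · · · · · ·
    █ · · · · · · · · ·
    · · · · · · · · · ·
T1:
  2·area = 12
  edge (4, 4)→(18, 16): d=(14,12) right/bottom  bias=-1
  edge (18, 16)→(10, 10): d=(-8,-6) top-left  bias=+0
  edge (10, 10)→(4, 4): d=(-6,-6) top-left  bias=+0
    (0,0)@(1, 1): e=[-6,18,0] → ·  [on edge]
    (1,1)@(3, 3): e=[-2,14,0] → ·  [on edge]
    (2,2)@(5, 5): e=[2,10,0] → █  [on edge]
    (3,2)@(7, 5): e=[-22,22,12] → ·
    (2,3)@(5, 7): e=[30,-6,-12] → ·
    (3,3)@(7, 7): e=[6,6,0] → █  [on edge]
    (4,3)@(9, 7): e=[-18,18,12] → ·
    (3,4)@(7, 9): e=[34,-10,-12] → ·
    (4,4)@(9, 9): e=[10,2,0] → █  [on edge]
    (5,4)@(11, 9): e=[-14,14,12] → ·
    (4,5)@(9, 11): e=[38,-14,-12] → ·
    (5,5)@(11, 11): e=[14,-2,0] → ·  [on edge]
    (6,6)@(13, 13): e=[18,-6,0] → ·  [on edge]
    (7,7)@(15, 15): e=[22,-10,0] → ·  [on edge]
    (8,8)@(17, 17): e=[26,-14,0] → ·  [on edge]
  covered (3 px):
    · · · · · · · · · ·
    · · · · · · · · · ·
    · · █ · · · · · · ·
    · · · █ · · · · · ·
    · · · · █ · · · · ·
    · · · · · · · · · ·
    · · · · · · · · · ·
    · · · · · · · · · ·
    · · · · · · · · · ·
T2:
  2·area = 86  (B↔C swapped to make it positive)
  edge (4, 12)→(0, 2): d=(-4,-10) top-left  bias=+0
  edge (0, 2)→(11, 8): d=(11,6) right/bottom  bias=-1
  edge (11, 8)→(4, 12): d=(-7,4) right/bottom  bias=-1
    (0,1)@(1, 3): e=[6,5,75] → █
    (1,1)@(3, 3): e=[26,-7,67] → ·
    (0,2)@(1, 5): e=[-2,27,61] → ·
    (1,2)@(3, 5): e=[18,15,53] → █
    (2,2)@(5, 5): e=[38,3,45] → █
    (3,2)@(7, 5): e=[58,-9,37] → ·
    (1,3)@(3, 7): e=[10,37,39] → █
    (3,3)@(7, 7): e=[50,13,23] → █
    (4,3)@(9, 7): e=[70,1,15] → █
    (5,3)@(11, 7): e=[90,-11,7] → ·
    (1,4)@(3, 9): e=[2,59,25] → █
    (5,4)@(11, 9): e=[82,11,-7] → ·
  covered (12 px):
    · · · · · · · · · ·
    █ · · · · · · · · ·
    · █ █ · · · · · · ·
    · █ █ █ █ · · · · ·
    · █ █ █ █ · · · · ·
    · · █ · · · · · · ·
    · · · · · · · · · ·
    · · · · · · · · · ·
    · · · · · · · · · ·
T3:
  2·area = 28  (B↔C swapped to make it positive)
  edge (6, 12)→(8, 6): d=(2,-6) top-left  bias=+0
  edge (8, 6)→(12, 8): d=(4,2) right/bottom  bias=-1
  edge (12, 8)→(6, 12): d=(-6,4) right/bottom  bias=-1
    (4,1)@(9, 3): e=[0,-14,42] → ·  [on edge]
    (4,3)@(9, 7): e=[8,2,18] → █
    (5,3)@(11, 7): e=[20,-2,10] → ·
    (3,4)@(7, 9): e=[0,14,14] → █  [on edge]
    (5,4)@(11, 9): e=[24,6,-2] → ·
    (3,5)@(7, 11): e=[4,22,2] → █
    (4,5)@(9, 11): e=[16,18,-6] → ·
    (3,6)@(7, 13): e=[8,30,-10] → ·
    (2,7)@(5, 15): e=[0,42,-14] → ·  [on edge]
  covered (4 px):
    · · · · · · · · · ·
    · · · · · · · · · ·
    · · · · · · · · · ·
    · · · · █ · · · · ·
    · · · █ █ · · · · ·
    · · · █ · · · · · ·
    · · · · · · · · · ·
    · · · · · · · · · ·
    · · · · · · · · · ·

Answer: 44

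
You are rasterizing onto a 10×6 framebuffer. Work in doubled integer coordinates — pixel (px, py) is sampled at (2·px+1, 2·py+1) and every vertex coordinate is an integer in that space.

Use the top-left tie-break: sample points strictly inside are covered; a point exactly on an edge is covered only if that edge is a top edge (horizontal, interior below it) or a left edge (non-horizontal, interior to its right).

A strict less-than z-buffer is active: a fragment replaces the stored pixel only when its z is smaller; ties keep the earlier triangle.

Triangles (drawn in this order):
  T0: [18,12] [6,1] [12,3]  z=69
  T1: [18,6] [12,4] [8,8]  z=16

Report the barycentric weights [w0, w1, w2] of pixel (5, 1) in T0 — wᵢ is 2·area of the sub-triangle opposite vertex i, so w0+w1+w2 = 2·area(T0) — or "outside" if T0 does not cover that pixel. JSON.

T0:
  2·area = 42
  edge (18, 12)→(6, 1): d=(-12,-11) top-left  bias=+0
  edge (6, 1)→(12, 3): d=(6,2) right/bottom  bias=-1
  edge (12, 3)→(18, 12): d=(6,9) right/bottom  bias=-1
    (4,1)@(9, 3): e=[9,6,27] → █
    (5,1)@(11, 3): e=[31,2,9] → █
    (6,1)@(13, 3): e=[53,-2,-9] → ·
    (4,2)@(9, 5): e=[-15,18,39] → ·
    (5,2)@(11, 5): e=[7,14,21] → █
    (6,2)@(13, 5): e=[29,10,3] → █
    (7,2)@(15, 5): e=[51,6,-15] → ·
    (5,3)@(11, 7): e=[-17,26,33] → ·
    (6,3)@(13, 7): e=[5,22,15] → █
    (7,3)@(15, 7): e=[27,18,-3] → ·
    (6,4)@(13, 9): e=[-19,34,27] → ·
    (7,4)@(15, 9): e=[3,30,9] → █
  covered (7 px):
    · · · · · · · · · ·
    · · · · █ █ · · · ·
    · · · · · █ █ · · ·
    · · · · · · █ · · ·
    · · · · · · · █ · ·
    · · · · · · · · █ ·
T1:
  2·area = 32  (B↔C swapped to make it positive)
  edge (18, 6)→(8, 8): d=(-10,2) right/bottom  bias=-1
  edge (8, 8)→(12, 4): d=(4,-4) top-left  bias=+0
  edge (12, 4)→(18, 6): d=(6,2) right/bottom  bias=-1
    (1,0)@(3, 1): e=[80,-48,0] → ·  [on edge]
    (7,0)@(15, 1): e=[56,0,-24] → ·  [on edge]
    (4,1)@(9, 3): e=[48,-16,0] → ·  [on edge]
    (6,1)@(13, 3): e=[40,0,-8] → ·  [on edge]
    (5,2)@(11, 5): e=[24,0,8] → █  [on edge]
    (6,2)@(13, 5): e=[20,8,4] → █
    (7,2)@(15, 5): e=[16,16,0] → ·  [on edge]
    (4,3)@(9, 7): e=[8,0,24] → █  [on edge]
    (6,3)@(13, 7): e=[0,16,16] → ·  [on edge]
    (1,4)@(3, 9): e=[0,-16,48] → ·  [on edge]
    (3,4)@(7, 9): e=[-8,0,40] → ·  [on edge]
    (4,4)@(9, 9): e=[-12,8,36] → ·
    (2,5)@(5, 11): e=[-24,0,56] → ·  [on edge]
  covered (4 px):
    · · · · · · · · · ·
    · · · · · · · · · ·
    · · · · · █ █ · · ·
    · · · · █ █ · · · ·
    · · · · · · · · · ·
    · · · · · · · · · ·

Result: [2,9,31]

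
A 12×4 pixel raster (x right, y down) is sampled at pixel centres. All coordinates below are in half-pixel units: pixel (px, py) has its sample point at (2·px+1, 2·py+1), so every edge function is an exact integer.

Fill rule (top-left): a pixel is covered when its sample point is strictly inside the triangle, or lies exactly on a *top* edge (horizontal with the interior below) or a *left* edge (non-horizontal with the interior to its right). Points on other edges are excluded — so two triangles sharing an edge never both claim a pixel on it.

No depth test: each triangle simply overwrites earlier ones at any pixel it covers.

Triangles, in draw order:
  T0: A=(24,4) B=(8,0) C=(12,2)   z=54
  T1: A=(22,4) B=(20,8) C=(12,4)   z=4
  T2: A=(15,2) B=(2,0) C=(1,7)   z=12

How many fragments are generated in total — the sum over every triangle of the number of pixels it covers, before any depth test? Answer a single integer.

T0:
  2·area = 16  (B↔C swapped to make it positive)
  edge (24, 4)→(12, 2): d=(-12,-2) top-left  bias=+0
  edge (12, 2)→(8, 0): d=(-4,-2) top-left  bias=+0
  edge (8, 0)→(24, 4): d=(16,4) right/bottom  bias=-1
    (5,0)@(11, 1): e=[10,2,4] → X
    (6,0)@(13, 1): e=[14,6,-4] → .
    (5,1)@(11, 3): e=[-14,-6,36] → .
    (9,1)@(19, 3): e=[2,10,4] → X
    (10,1)@(21, 3): e=[6,14,-4] → .
    (9,2)@(19, 5): e=[-22,2,36] → .
  covered (2 px):
    . . . . . X . . . . . .
    . . . . . . . . . X . .
    . . . . . . . . . . . .
    . . . . . . . . . . . .
T1:
  2·area = 40
  edge (22, 4)→(20, 8): d=(-2,4) right/bottom  bias=-1
  edge (20, 8)→(12, 4): d=(-8,-4) top-left  bias=+0
  edge (12, 4)→(22, 4): d=(10,0) top-left  bias=+0
    (7,2)@(15, 5): e=[26,4,10] → X
    (8,2)@(17, 5): e=[18,12,10] → X
    (9,2)@(19, 5): e=[10,20,10] → X
    (10,2)@(21, 5): e=[2,28,10] → X
    (11,2)@(23, 5): e=[-6,36,10] → .
    (7,3)@(15, 7): e=[22,-12,30] → .
    (8,3)@(17, 7): e=[14,-4,30] → .
    (9,3)@(19, 7): e=[6,4,30] → X
    (10,3)@(21, 7): e=[-2,12,30] → .
  covered (5 px):
    . . . . . . . . . . . .
    . . . . . . . . . . . .
    . . . . . . . X X X X .
    . . . . . . . . . X . .
T2:
  2·area = 93  (B↔C swapped to make it positive)
  edge (15, 2)→(1, 7): d=(-14,5) right/bottom  bias=-1
  edge (1, 7)→(2, 0): d=(1,-7) top-left  bias=+0
  edge (2, 0)→(15, 2): d=(13,2) right/bottom  bias=-1
    (1,0)@(3, 1): e=[74,8,11] → X
    (2,0)@(5, 1): e=[64,22,7] → X
    (3,0)@(7, 1): e=[54,36,3] → X
    (4,0)@(9, 1): e=[44,50,-1] → .
    (1,1)@(3, 3): e=[46,10,37] → X
    (4,1)@(9, 3): e=[16,52,25] → X
    (5,1)@(11, 3): e=[6,66,21] → X
    (6,1)@(13, 3): e=[-4,80,17] → .
    (1,2)@(3, 5): e=[18,12,63] → X
    (3,2)@(7, 5): e=[-2,40,55] → .
    (4,2)@(9, 5): e=[-12,54,51] → .
    (5,2)@(11, 5): e=[-22,68,47] → .
    (0,3)@(1, 7): e=[0,0,93] → .  [on edge]
  covered (10 px):
    . X X X . . . . . . . .
    . X X X X X . . . . . .
    . X X . . . . . . . . .
    . . . . . . . . . . . .

Final: 17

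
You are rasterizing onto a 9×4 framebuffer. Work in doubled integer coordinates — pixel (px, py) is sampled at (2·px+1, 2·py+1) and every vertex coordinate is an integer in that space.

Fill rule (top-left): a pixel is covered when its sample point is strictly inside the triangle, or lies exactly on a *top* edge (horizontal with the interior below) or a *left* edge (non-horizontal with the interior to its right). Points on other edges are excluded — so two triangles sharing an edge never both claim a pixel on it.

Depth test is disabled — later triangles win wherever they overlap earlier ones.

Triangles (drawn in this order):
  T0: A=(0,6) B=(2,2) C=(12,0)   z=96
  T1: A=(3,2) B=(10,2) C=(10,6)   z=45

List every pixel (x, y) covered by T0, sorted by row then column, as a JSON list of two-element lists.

T0:
  2·area = 36
  edge (0, 6)→(2, 2): d=(2,-4) top-left  bias=+0
  edge (2, 2)→(12, 0): d=(10,-2) top-left  bias=+0
  edge (12, 0)→(0, 6): d=(-12,6) right/bottom  bias=-1
    (3,0)@(7, 1): e=[18,0,18] → █  [on edge]
    (4,0)@(9, 1): e=[26,4,6] → █
    (5,0)@(11, 1): e=[34,8,-6] → ·
    (1,1)@(3, 3): e=[6,12,18] → █
    (2,1)@(5, 3): e=[14,16,6] → █
    (3,1)@(7, 3): e=[22,20,-6] → ·
    (4,1)@(9, 3): e=[30,24,-18] → ·
    (0,2)@(1, 5): e=[2,28,6] → █
    (1,2)@(3, 5): e=[10,32,-6] → ·
    (2,2)@(5, 5): e=[18,36,-18] → ·
    (0,3)@(1, 7): e=[6,48,-18] → ·
  covered (5 px):
    · · · █ █ · · · ·
    · █ █ · · · · · ·
    █ · · · · · · · ·
    · · · · · · · · ·
T1:
  2·area = 28
  edge (3, 2)→(10, 2): d=(7,0) top-left  bias=+0
  edge (10, 2)→(10, 6): d=(0,4) right/bottom  bias=-1
  edge (10, 6)→(3, 2): d=(-7,-4) top-left  bias=+0
    (2,1)@(5, 3): e=[7,20,1] → █
    (3,1)@(7, 3): e=[7,12,9] → █
    (4,1)@(9, 3): e=[7,4,17] → █
    (5,1)@(11, 3): e=[7,-4,25] → ·
    (2,2)@(5, 5): e=[21,20,-13] → ·
    (3,2)@(7, 5): e=[21,12,-5] → ·
    (4,2)@(9, 5): e=[21,4,3] → █
    (5,2)@(11, 5): e=[21,-4,11] → ·
    (4,3)@(9, 7): e=[35,4,-11] → ·
  covered (4 px):
    · · · · · · · · ·
    · · █ █ █ · · · ·
    · · · · █ · · · ·
    · · · · · · · · ·

Result: [[3,0],[4,0],[1,1],[2,1],[0,2]]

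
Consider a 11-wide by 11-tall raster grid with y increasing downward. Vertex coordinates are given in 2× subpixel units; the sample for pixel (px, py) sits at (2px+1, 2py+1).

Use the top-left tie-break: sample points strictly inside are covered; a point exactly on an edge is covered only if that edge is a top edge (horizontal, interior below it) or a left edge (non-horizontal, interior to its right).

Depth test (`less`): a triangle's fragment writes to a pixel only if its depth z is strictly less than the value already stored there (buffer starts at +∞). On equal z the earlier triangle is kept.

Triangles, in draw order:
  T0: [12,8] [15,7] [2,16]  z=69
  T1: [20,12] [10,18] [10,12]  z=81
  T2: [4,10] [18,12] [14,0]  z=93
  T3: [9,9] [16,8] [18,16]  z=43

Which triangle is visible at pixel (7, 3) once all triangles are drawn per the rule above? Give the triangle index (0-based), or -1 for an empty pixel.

T0:
  2·area = 14
  edge (12, 8)→(15, 7): d=(3,-1) top-left  bias=+0
  edge (15, 7)→(2, 16): d=(-13,9) right/bottom  bias=-1
  edge (2, 16)→(12, 8): d=(10,-8) top-left  bias=+0
    (10,2)@(21, 5): e=[0,-28,42] → .  [on edge]
    (7,3)@(15, 7): e=[0,0,14] → .  [on edge]
    (4,4)@(9, 9): e=[0,28,-14] → .  [on edge]
    (5,4)@(11, 9): e=[2,10,2] → X
    (6,4)@(13, 9): e=[4,-8,18] → .
    (1,5)@(3, 11): e=[0,56,-42] → .  [on edge]
    (4,5)@(9, 11): e=[6,2,6] → X
    (5,5)@(11, 11): e=[8,-16,22] → .
    (4,6)@(9, 13): e=[12,-24,26] → .
  covered (2 px):
    . . . . . . . . . . .
    . . . . . . . . . . .
    . . . . . . . . . . .
    . . . . . . . . . . .
    . . . . . X . . . . .
    . . . . X . . . . . .
    . . . . . . . . . . .
    . . . . . . . . . . .
    . . . . . . . . . . .
    . . . . . . . . . . .
    . . . . . . . . . . .
T1:
  2·area = 60
  edge (20, 12)→(10, 18): d=(-10,6) right/bottom  bias=-1
  edge (10, 18)→(10, 12): d=(0,-6) top-left  bias=+0
  edge (10, 12)→(20, 12): d=(10,0) top-left  bias=+0
    (5,6)@(11, 13): e=[44,6,10] → X
    (6,6)@(13, 13): e=[32,18,10] → X
    (7,6)@(15, 13): e=[20,30,10] → X
    (8,6)@(17, 13): e=[8,42,10] → X
    (9,6)@(19, 13): e=[-4,54,10] → .
    (5,7)@(11, 15): e=[24,6,30] → X
    (7,7)@(15, 15): e=[0,30,30] → .  [on edge]
    (8,7)@(17, 15): e=[-12,42,30] → .
    (5,8)@(11, 17): e=[4,6,50] → X
    (6,8)@(13, 17): e=[-8,18,50] → .
    (5,9)@(11, 19): e=[-16,6,70] → .
    (2,10)@(5, 21): e=[0,-30,90] → .  [on edge]
  covered (7 px):
    . . . . . . . . . . .
    . . . . . . . . . . .
    . . . . . . . . . . .
    . . . . . . . . . . .
    . . . . . . . . . . .
    . . . . . . . . . . .
    . . . . . X X X X . .
    . . . . . X X . . . .
    . . . . . X . . . . .
    . . . . . . . . . . .
    . . . . . . . . . . .
T2:
  2·area = 160  (B↔C swapped to make it positive)
  edge (4, 10)→(14, 0): d=(10,-10) top-left  bias=+0
  edge (14, 0)→(18, 12): d=(4,12) right/bottom  bias=-1
  edge (18, 12)→(4, 10): d=(-14,-2) top-left  bias=+0
    (6,0)@(13, 1): e=[0,16,144] → X  [on edge]
    (7,0)@(15, 1): e=[20,-8,148] → .
    (5,1)@(11, 3): e=[0,48,112] → X  [on edge]
    (7,1)@(15, 3): e=[40,0,120] → .  [on edge]
    (4,2)@(9, 5): e=[0,80,80] → X  [on edge]
    (7,2)@(15, 5): e=[60,8,92] → X
    (8,2)@(17, 5): e=[80,-16,96] → .
    (3,3)@(7, 7): e=[0,112,48] → X  [on edge]
    (8,3)@(17, 7): e=[100,-8,68] → .
    (2,4)@(5, 9): e=[0,144,16] → X  [on edge]
    (8,4)@(17, 9): e=[120,0,40] → .  [on edge]
    (1,5)@(3, 11): e=[0,176,-16] → .  [on edge]
    (5,5)@(11, 11): e=[80,80,0] → X  [on edge]
    (0,6)@(1, 13): e=[0,208,-48] → .  [on edge]
    (9,7)@(19, 15): e=[200,0,-40] → .  [on edge]
    (10,10)@(21, 21): e=[280,0,-120] → .  [on edge]
  covered (22 px):
    . . . . . . X . . . .
    . . . . . X X . . . .
    . . . . X X X X . . .
    . . . X X X X X . . .
    . . X X X X X X . . .
    . . . . . X X X X . .
    . . . . . . . . . . .
    . . . . . . . . . . .
    . . . . . . . . . . .
    . . . . . . . . . . .
    . . . . . . . . . . .
T3:
  2·area = 58
  edge (9, 9)→(16, 8): d=(7,-1) top-left  bias=+0
  edge (16, 8)→(18, 16): d=(2,8) right/bottom  bias=-1
  edge (18, 16)→(9, 9): d=(-9,-7) top-left  bias=+0
    (4,4)@(9, 9): e=[0,58,0] → X  [on edge]
    (5,4)@(11, 9): e=[2,42,14] → X
    (6,4)@(13, 9): e=[4,26,28] → X
    (7,4)@(15, 9): e=[6,10,42] → X
    (8,4)@(17, 9): e=[8,-6,56] → .
    (4,5)@(9, 11): e=[14,62,-18] → .
    (5,5)@(11, 11): e=[16,46,-4] → .
    (6,5)@(13, 11): e=[18,30,10] → X
    (8,5)@(17, 11): e=[22,-2,38] → .
    (6,6)@(13, 13): e=[32,34,-8] → .
    (7,6)@(15, 13): e=[34,18,6] → X
    (8,6)@(17, 13): e=[36,2,20] → X
  covered (9 px):
    . . . . . . . . . . .
    . . . . . . . . . . .
    . . . . . . . . . . .
    . . . . . . . . . . .
    . . . . X X X X . . .
    . . . . . . X X . . .
    . . . . . . . X X . .
    . . . . . . . . X . .
    . . . . . . . . . . .
    . . . . . . . . . . .
    . . . . . . . . . . .

Z-buffer (winner per pixel, '.' = empty):
  . . . . . . 2 . . . .
  . . . . . 2 2 . . . .
  . . . . 2 2 2 2 . . .
  . . . 2 2 2 2 2 . . .
  . . 2 2 3 3 3 3 . . .
  . . . . 0 2 3 3 2 . .
  . . . . . 1 1 3 3 . .
  . . . . . 1 1 . 3 . .
  . . . . . 1 . . . . .
  . . . . . . . . . . .
  . . . . . . . . . . .

Final: 2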